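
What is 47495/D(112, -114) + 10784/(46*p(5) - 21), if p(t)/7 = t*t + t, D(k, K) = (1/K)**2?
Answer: 5949624758564/9639 ≈ 6.1724e+8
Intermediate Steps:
D(k, K) = K**(-2)
p(t) = 7*t + 7*t**2 (p(t) = 7*(t*t + t) = 7*(t**2 + t) = 7*(t + t**2) = 7*t + 7*t**2)
47495/D(112, -114) + 10784/(46*p(5) - 21) = 47495/((-114)**(-2)) + 10784/(46*(7*5*(1 + 5)) - 21) = 47495/(1/12996) + 10784/(46*(7*5*6) - 21) = 47495*12996 + 10784/(46*210 - 21) = 617245020 + 10784/(9660 - 21) = 617245020 + 10784/9639 = 5949624758564/9639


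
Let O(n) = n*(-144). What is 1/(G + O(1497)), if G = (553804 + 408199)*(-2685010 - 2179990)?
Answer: -1/4680144810568 ≈ -2.1367e-13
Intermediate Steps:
O(n) = -144*n
G = -4680144595000 (G = 962003*(-4865000) = -4680144595000)
1/(G + O(1497)) = 1/(-4680144595000 - 144*1497) = 1/(-4680144595000 - 215568) = 1/(-4680144810568) = -1/4680144810568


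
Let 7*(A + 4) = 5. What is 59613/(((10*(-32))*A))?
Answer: 417291/7360 ≈ 56.697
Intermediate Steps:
A = -23/7 (A = -4 + (⅐)*5 = -4 + 5/7 = -23/7 ≈ -3.2857)
59613/(((10*(-32))*A)) = 59613/(((10*(-32))*(-23/7))) = 59613/((-320*(-23/7))) = 59613/(7360/7) = 59613*(7/7360) = 417291/7360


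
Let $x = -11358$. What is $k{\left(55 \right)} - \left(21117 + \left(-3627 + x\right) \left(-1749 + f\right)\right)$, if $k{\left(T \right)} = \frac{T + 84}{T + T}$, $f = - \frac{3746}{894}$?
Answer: $- \frac{430936865119}{16390} \approx -2.6293 \cdot 10^{7}$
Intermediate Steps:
$f = - \frac{1873}{447}$ ($f = \left(-3746\right) \frac{1}{894} = - \frac{1873}{447} \approx -4.1902$)
$k{\left(T \right)} = \frac{84 + T}{2 T}$
$k{\left(55 \right)} - \left(21117 + \left(-3627 + x\right) \left(-1749 + f\right)\right) = \frac{84 + 55}{2 \cdot 55} - \left(21117 + \left(-3627 - 11358\right) \left(-1749 - \frac{1873}{447}\right)\right) = \frac{1}{2} \cdot \frac{1}{55} \cdot 139 - \left(21117 - - \frac{3914461620}{149}\right) = \frac{139}{110} - \frac{3917608053}{149} = - \frac{430936865119}{16390}$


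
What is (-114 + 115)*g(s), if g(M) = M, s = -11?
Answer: -11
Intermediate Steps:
(-114 + 115)*g(s) = (-114 + 115)*(-11) = 1*(-11) = -11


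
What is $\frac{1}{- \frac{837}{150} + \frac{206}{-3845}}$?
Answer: $- \frac{38450}{216611} \approx -0.17751$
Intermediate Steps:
$\frac{1}{- \frac{837}{150} + \frac{206}{-3845}} = \frac{1}{\left(-837\right) \frac{1}{150} + 206 \left(- \frac{1}{3845}\right)} = \frac{1}{- \frac{279}{50} - \frac{206}{3845}} = \frac{1}{- \frac{216611}{38450}} = - \frac{38450}{216611}$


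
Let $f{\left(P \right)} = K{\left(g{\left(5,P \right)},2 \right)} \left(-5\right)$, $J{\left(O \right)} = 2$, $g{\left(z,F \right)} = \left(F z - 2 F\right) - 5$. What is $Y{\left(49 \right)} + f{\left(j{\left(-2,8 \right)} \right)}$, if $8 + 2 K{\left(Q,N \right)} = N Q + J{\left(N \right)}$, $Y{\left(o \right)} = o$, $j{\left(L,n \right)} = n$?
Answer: $-31$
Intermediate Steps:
$g{\left(z,F \right)} = -5 - 2 F + F z$ ($g{\left(z,F \right)} = \left(- 2 F + F z\right) - 5 = -5 - 2 F + F z$)
$K{\left(Q,N \right)} = -3 + \frac{N Q}{2}$ ($K{\left(Q,N \right)} = -4 + \frac{N Q + 2}{2} = -4 + \frac{2 + N Q}{2} = -4 + \left(1 + \frac{N Q}{2}\right) = -3 + \frac{N Q}{2}$)
$f{\left(P \right)} = 40 - 15 P$ ($f{\left(P \right)} = \left(-3 + \frac{1}{2} \cdot 2 \left(-5 - 2 P + P 5\right)\right) \left(-5\right) = \left(-3 + \frac{1}{2} \cdot 2 \left(-5 - 2 P + 5 P\right)\right) \left(-5\right) = \left(-3 + \frac{1}{2} \cdot 2 \left(-5 + 3 P\right)\right) \left(-5\right) = \left(-3 + \left(-5 + 3 P\right)\right) \left(-5\right) = \left(-8 + 3 P\right) \left(-5\right) = 40 - 15 P$)
$Y{\left(49 \right)} + f{\left(j{\left(-2,8 \right)} \right)} = 49 + \left(40 - 120\right) = 49 - 80 = -31$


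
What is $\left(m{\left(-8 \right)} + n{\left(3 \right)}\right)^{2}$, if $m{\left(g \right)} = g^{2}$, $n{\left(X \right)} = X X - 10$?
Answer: $3969$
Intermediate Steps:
$n{\left(X \right)} = -10 + X^{2}$ ($n{\left(X \right)} = X^{2} - 10 = -10 + X^{2}$)
$\left(m{\left(-8 \right)} + n{\left(3 \right)}\right)^{2} = \left(\left(-8\right)^{2} - \left(10 - 3^{2}\right)\right)^{2} = \left(64 + \left(-10 + 9\right)\right)^{2} = \left(64 - 1\right)^{2} = 63^{2} = 3969$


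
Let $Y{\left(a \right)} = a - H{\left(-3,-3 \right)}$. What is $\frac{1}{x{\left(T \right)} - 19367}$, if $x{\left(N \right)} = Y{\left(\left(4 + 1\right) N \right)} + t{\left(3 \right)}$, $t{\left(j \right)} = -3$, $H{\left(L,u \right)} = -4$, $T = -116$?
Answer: $- \frac{1}{19946} \approx -5.0135 \cdot 10^{-5}$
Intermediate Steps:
$Y{\left(a \right)} = 4 + a$ ($Y{\left(a \right)} = a - -4 = a + 4 = 4 + a$)
$x{\left(N \right)} = 1 + 5 N$ ($x{\left(N \right)} = \left(4 + \left(4 + 1\right) N\right) - 3 = \left(4 + 5 N\right) - 3 = 1 + 5 N$)
$\frac{1}{x{\left(T \right)} - 19367} = \frac{1}{\left(1 + 5 \left(-116\right)\right) - 19367} = \frac{1}{\left(1 - 580\right) - 19367} = \frac{1}{-579 - 19367} = \frac{1}{-19946} = - \frac{1}{19946}$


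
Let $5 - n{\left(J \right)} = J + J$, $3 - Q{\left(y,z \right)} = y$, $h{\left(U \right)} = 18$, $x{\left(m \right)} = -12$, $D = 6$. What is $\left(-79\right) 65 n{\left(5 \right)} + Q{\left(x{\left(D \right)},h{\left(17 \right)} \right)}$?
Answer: $25690$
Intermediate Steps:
$Q{\left(y,z \right)} = 3 - y$
$n{\left(J \right)} = 5 - 2 J$ ($n{\left(J \right)} = 5 - \left(J + J\right) = 5 - 2 J$)
$\left(-79\right) 65 n{\left(5 \right)} + Q{\left(x{\left(D \right)},h{\left(17 \right)} \right)} = \left(-79\right) 65 \left(5 - 10\right) + \left(3 - -12\right) = - 5135 \left(5 - 10\right) + \left(3 + 12\right) = \left(-5135\right) \left(-5\right) + 15 = 25675 + 15 = 25690$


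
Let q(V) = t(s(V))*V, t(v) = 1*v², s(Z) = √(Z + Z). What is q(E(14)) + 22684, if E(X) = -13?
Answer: 23022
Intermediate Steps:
s(Z) = √2*√Z (s(Z) = √(2*Z) = √2*√Z)
t(v) = v²
q(V) = 2*V² (q(V) = (√2*√V)²*V = (2*V)*V = 2*V²)
q(E(14)) + 22684 = 2*(-13)² + 22684 = 2*169 + 22684 = 338 + 22684 = 23022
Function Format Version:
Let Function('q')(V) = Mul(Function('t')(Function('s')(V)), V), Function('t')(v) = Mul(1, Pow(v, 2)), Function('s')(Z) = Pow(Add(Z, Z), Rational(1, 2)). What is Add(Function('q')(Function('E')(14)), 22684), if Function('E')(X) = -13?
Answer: 23022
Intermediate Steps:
Function('s')(Z) = Mul(Pow(2, Rational(1, 2)), Pow(Z, Rational(1, 2))) (Function('s')(Z) = Pow(Mul(2, Z), Rational(1, 2)) = Mul(Pow(2, Rational(1, 2)), Pow(Z, Rational(1, 2))))
Function('t')(v) = Pow(v, 2)
Function('q')(V) = Mul(2, Pow(V, 2)) (Function('q')(V) = Mul(Pow(Mul(Pow(2, Rational(1, 2)), Pow(V, Rational(1, 2))), 2), V) = Mul(Mul(2, V), V) = Mul(2, Pow(V, 2)))
Add(Function('q')(Function('E')(14)), 22684) = Add(Mul(2, Pow(-13, 2)), 22684) = Add(Mul(2, 169), 22684) = Add(338, 22684) = 23022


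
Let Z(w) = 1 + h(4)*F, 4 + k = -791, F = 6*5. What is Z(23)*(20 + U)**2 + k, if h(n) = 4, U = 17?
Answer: 164854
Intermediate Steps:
F = 30
k = -795 (k = -4 - 791 = -795)
Z(w) = 121 (Z(w) = 1 + 4*30 = 1 + 120 = 121)
Z(23)*(20 + U)**2 + k = 121*(20 + 17)**2 - 795 = 121*37**2 - 795 = 121*1369 - 795 = 165649 - 795 = 164854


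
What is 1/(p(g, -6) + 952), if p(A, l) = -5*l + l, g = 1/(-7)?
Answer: 1/976 ≈ 0.0010246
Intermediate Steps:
g = -1/7 ≈ -0.14286
p(A, l) = -4*l
1/(p(g, -6) + 952) = 1/(-4*(-6) + 952) = 1/(24 + 952) = 1/976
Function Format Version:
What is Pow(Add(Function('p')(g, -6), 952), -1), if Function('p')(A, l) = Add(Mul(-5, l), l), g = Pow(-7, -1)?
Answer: Rational(1, 976) ≈ 0.0010246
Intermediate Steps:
g = Rational(-1, 7) ≈ -0.14286
Function('p')(A, l) = Mul(-4, l)
Pow(Add(Function('p')(g, -6), 952), -1) = Pow(Add(Mul(-4, -6), 952), -1) = Pow(Add(24, 952), -1) = Pow(976, -1) = Rational(1, 976)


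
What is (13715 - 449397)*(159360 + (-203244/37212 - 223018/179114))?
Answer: -1483162073324655828/21362789 ≈ -6.9427e+10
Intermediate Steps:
(13715 - 449397)*(159360 + (-203244/37212 - 223018/179114)) = -435682*(159360 + (-203244*1/37212 - 223018*1/179114)) = -435682*(159360 + (-16937/3101 - 111509/89557)) = -435682*(159360 - 1862616318/277716257) = -435682*44255000099202/277716257 = -1483162073324655828/21362789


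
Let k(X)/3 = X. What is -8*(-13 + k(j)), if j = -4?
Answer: 200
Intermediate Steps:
k(X) = 3*X
-8*(-13 + k(j)) = -8*(-13 + 3*(-4)) = -8*(-13 - 12) = -8*(-25) = 200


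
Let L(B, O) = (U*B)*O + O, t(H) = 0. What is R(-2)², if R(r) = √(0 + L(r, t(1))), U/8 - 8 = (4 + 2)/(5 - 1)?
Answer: 0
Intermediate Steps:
U = 76 (U = 64 + 8*((4 + 2)/(5 - 1)) = 64 + 8*(6/4) = 64 + 8*(6*(¼)) = 64 + 8*(3/2) = 64 + 12 = 76)
L(B, O) = O + 76*B*O (L(B, O) = (76*B)*O + O = 76*B*O + O = O + 76*B*O)
R(r) = 0 (R(r) = √(0 + 0*(1 + 76*r)) = √(0 + 0) = √0 = 0)
R(-2)² = 0² = 0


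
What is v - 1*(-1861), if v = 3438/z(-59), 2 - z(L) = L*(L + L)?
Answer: 2158187/1160 ≈ 1860.5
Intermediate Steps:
z(L) = 2 - 2*L**2 (z(L) = 2 - L*(L + L) = 2 - L*2*L = 2 - 2*L**2)
v = -573/1160 (v = 3438/(2 - 2*(-59)**2) = 3438/(2 - 2*3481) = 3438/(2 - 6962) = 3438/(-6960) = 3438*(-1/6960) = -573/1160 ≈ -0.49397)
v - 1*(-1861) = -573/1160 - 1*(-1861) = -573/1160 + 1861 = 2158187/1160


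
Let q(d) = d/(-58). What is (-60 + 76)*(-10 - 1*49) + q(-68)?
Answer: -27342/29 ≈ -942.83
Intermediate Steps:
q(d) = -d/58 (q(d) = d*(-1/58) = -d/58)
(-60 + 76)*(-10 - 1*49) + q(-68) = (-60 + 76)*(-10 - 1*49) - 1/58*(-68) = 16*(-10 - 49) + 34/29 = 16*(-59) + 34/29 = -944 + 34/29 = -27342/29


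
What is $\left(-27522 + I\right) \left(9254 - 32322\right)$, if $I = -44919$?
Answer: $1671068988$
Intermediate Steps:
$\left(-27522 + I\right) \left(9254 - 32322\right) = \left(-27522 - 44919\right) \left(9254 - 32322\right) = \left(-72441\right) \left(-23068\right) = 1671068988$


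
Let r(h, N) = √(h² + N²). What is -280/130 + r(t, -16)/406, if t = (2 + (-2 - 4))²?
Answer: -28/13 + 8*√2/203 ≈ -2.0981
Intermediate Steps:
t = 16 (t = (2 - 6)² = (-4)² = 16)
r(h, N) = √(N² + h²)
-280/130 + r(t, -16)/406 = -280/130 + √((-16)² + 16²)/406 = -280*1/130 + √(256 + 256)*(1/406) = -28/13 + √512*(1/406) = -28/13 + (16*√2)*(1/406) = -28/13 + 8*√2/203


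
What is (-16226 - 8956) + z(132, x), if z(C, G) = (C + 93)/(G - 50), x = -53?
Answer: -2593971/103 ≈ -25184.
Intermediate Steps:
z(C, G) = (93 + C)/(-50 + G)
(-16226 - 8956) + z(132, x) = (-16226 - 8956) + (93 + 132)/(-50 - 53) = -25182 + 225/(-103) = -25182 - 1/103*225 = -25182 - 225/103 = -2593971/103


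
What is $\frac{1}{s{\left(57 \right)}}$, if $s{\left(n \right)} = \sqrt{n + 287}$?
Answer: $\frac{\sqrt{86}}{172} \approx 0.053916$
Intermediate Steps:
$s{\left(n \right)} = \sqrt{287 + n}$
$\frac{1}{s{\left(57 \right)}} = \frac{1}{\sqrt{287 + 57}} = \frac{1}{\sqrt{344}} = \frac{1}{2 \sqrt{86}} = \frac{\sqrt{86}}{172}$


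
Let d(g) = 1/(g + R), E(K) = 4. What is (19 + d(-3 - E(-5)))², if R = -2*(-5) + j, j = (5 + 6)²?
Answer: 5555449/15376 ≈ 361.31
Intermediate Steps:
j = 121 (j = 11² = 121)
R = 131 (R = -2*(-5) + 121 = 10 + 121 = 131)
d(g) = 1/(131 + g) (d(g) = 1/(g + 131) = 1/(131 + g))
(19 + d(-3 - E(-5)))² = (19 + 1/(131 + (-3 - 1*4)))² = (19 + 1/(131 + (-3 - 4)))² = (19 + 1/(131 - 7))² = (19 + 1/124)² = (2357/124)² = 5555449/15376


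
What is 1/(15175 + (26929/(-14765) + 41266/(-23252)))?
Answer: 171657890/2604290757951 ≈ 6.5913e-5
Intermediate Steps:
1/(15175 + (26929/(-14765) + 41266/(-23252))) = 1/(15175 + (26929*(-1/14765) + 41266*(-1/23252))) = 1/(15175 + (-26929/14765 - 20633/11626)) = 1/(15175 - 617722799/171657890) = 1/(2604290757951/171657890) = 171657890/2604290757951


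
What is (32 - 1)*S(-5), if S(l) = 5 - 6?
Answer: -31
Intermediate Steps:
S(l) = -1
(32 - 1)*S(-5) = (32 - 1)*(-1) = 31*(-1) = -31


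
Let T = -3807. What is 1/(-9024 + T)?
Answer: -1/12831 ≈ -7.7936e-5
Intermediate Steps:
1/(-9024 + T) = 1/(-9024 - 3807) = 1/(-12831) = -1/12831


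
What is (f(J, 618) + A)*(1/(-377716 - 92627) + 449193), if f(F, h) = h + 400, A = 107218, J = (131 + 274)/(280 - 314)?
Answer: 22867537434218728/470343 ≈ 4.8619e+10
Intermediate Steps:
J = -405/34 (J = 405/(-34) = 405*(-1/34) = -405/34 ≈ -11.912)
f(F, h) = 400 + h
(f(J, 618) + A)*(1/(-377716 - 92627) + 449193) = ((400 + 618) + 107218)*(1/(-377716 - 92627) + 449193) = (1018 + 107218)*(1/(-470343) + 449193) = 108236*(-1/470343 + 449193) = 108236*(211274783198/470343) = 22867537434218728/470343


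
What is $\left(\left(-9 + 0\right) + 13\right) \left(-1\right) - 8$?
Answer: $-12$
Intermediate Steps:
$\left(\left(-9 + 0\right) + 13\right) \left(-1\right) - 8 = \left(-9 + 13\right) \left(-1\right) - 8 = 4 \left(-1\right) - 8 = -4 - 8 = -12$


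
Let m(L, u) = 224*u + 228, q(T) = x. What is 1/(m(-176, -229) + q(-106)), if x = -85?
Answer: -1/51153 ≈ -1.9549e-5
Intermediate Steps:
q(T) = -85
m(L, u) = 228 + 224*u
1/(m(-176, -229) + q(-106)) = 1/((228 + 224*(-229)) - 85) = 1/((228 - 51296) - 85) = 1/(-51068 - 85) = 1/(-51153) = -1/51153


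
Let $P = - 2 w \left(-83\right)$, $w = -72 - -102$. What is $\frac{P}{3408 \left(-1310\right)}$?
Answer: $- \frac{83}{74408} \approx -0.0011155$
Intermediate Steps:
$w = 30$ ($w = -72 + 102 = 30$)
$P = 4980$ ($P = \left(-2\right) 30 \left(-83\right) = \left(-60\right) \left(-83\right) = 4980$)
$\frac{P}{3408 \left(-1310\right)} = \frac{4980}{3408 \left(-1310\right)} = \frac{4980}{-4464480} = 4980 \left(- \frac{1}{4464480}\right) = - \frac{83}{74408}$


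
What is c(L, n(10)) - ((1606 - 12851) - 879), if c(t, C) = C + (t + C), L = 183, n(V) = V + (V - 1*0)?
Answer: 12347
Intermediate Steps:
n(V) = 2*V (n(V) = V + (V + 0) = V + V = 2*V)
c(t, C) = t + 2*C (c(t, C) = C + (C + t) = t + 2*C)
c(L, n(10)) - ((1606 - 12851) - 879) = (183 + 2*(2*10)) - ((1606 - 12851) - 879) = (183 + 2*20) - (-11245 - 879) = (183 + 40) - 1*(-12124) = 223 + 12124 = 12347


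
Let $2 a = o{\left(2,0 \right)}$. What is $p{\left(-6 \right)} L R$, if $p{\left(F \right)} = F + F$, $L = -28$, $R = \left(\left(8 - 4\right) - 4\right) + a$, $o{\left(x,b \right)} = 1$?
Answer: $168$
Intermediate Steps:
$a = \frac{1}{2}$ ($a = \frac{1}{2} \cdot 1 = \frac{1}{2} \approx 0.5$)
$R = \frac{1}{2}$ ($R = \left(\left(8 - 4\right) - 4\right) + \frac{1}{2} = \left(4 - 4\right) + \frac{1}{2} = 0 + \frac{1}{2} = \frac{1}{2} \approx 0.5$)
$p{\left(F \right)} = 2 F$
$p{\left(-6 \right)} L R = 2 \left(-6\right) \left(-28\right) \frac{1}{2} = \left(-12\right) \left(-28\right) \frac{1}{2} = 336 \cdot \frac{1}{2} = 168$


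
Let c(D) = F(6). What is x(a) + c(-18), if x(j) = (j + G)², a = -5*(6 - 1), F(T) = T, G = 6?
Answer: 367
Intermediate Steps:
c(D) = 6
a = -25 (a = -5*5 = -25)
x(j) = (6 + j)² (x(j) = (j + 6)² = (6 + j)²)
x(a) + c(-18) = (6 - 25)² + 6 = (-19)² + 6 = 361 + 6 = 367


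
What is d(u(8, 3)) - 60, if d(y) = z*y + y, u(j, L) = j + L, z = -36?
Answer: -445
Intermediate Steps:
u(j, L) = L + j
d(y) = -35*y (d(y) = -36*y + y = -35*y)
d(u(8, 3)) - 60 = -35*(3 + 8) - 60 = -35*11 - 60 = -385 - 60 = -445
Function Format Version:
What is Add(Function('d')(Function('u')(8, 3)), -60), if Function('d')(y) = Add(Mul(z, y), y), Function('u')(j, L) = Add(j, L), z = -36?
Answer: -445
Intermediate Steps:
Function('u')(j, L) = Add(L, j)
Function('d')(y) = Mul(-35, y) (Function('d')(y) = Add(Mul(-36, y), y) = Mul(-35, y))
Add(Function('d')(Function('u')(8, 3)), -60) = Add(Mul(-35, Add(3, 8)), -60) = Add(Mul(-35, 11), -60) = Add(-385, -60) = -445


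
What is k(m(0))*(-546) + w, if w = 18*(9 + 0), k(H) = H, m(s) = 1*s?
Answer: 162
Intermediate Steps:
m(s) = s
w = 162 (w = 18*9 = 162)
k(m(0))*(-546) + w = 0*(-546) + 162 = 0 + 162 = 162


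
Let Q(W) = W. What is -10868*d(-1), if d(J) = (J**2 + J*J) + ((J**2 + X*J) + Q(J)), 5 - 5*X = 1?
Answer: -65208/5 ≈ -13042.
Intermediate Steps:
X = 4/5 (X = 1 - 1/5*1 = 1 - 1/5 = 4/5 ≈ 0.80000)
d(J) = 3*J**2 + 9*J/5 (d(J) = (J**2 + J*J) + ((J**2 + 4*J/5) + J) = (J**2 + J**2) + (J**2 + 9*J/5) = 2*J**2 + (J**2 + 9*J/5) = 3*J**2 + 9*J/5)
-10868*d(-1) = -32604*(-1)*(3 + 5*(-1))/5 = -32604*(-1)*(3 - 5)/5 = -32604*(-1)*(-2)/5 = -10868*6/5 = -65208/5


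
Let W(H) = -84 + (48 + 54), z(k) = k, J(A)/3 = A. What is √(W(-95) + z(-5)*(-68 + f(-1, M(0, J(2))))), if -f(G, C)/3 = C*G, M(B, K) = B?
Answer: √358 ≈ 18.921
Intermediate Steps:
J(A) = 3*A
f(G, C) = -3*C*G
W(H) = 18 (W(H) = -84 + 102 = 18)
√(W(-95) + z(-5)*(-68 + f(-1, M(0, J(2))))) = √(18 - 5*(-68 - 3*0*(-1))) = √(18 - 5*(-68 + 0)) = √(18 - 5*(-68)) = √(18 + 340) = √358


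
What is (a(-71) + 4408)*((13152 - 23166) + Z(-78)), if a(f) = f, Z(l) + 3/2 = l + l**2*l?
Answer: -4203815067/2 ≈ -2.1019e+9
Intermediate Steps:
Z(l) = -3/2 + l + l**3 (Z(l) = -3/2 + (l + l**2*l) = -3/2 + (l + l**3) = -3/2 + l + l**3)
(a(-71) + 4408)*((13152 - 23166) + Z(-78)) = (-71 + 4408)*((13152 - 23166) + (-3/2 - 78 + (-78)**3)) = 4337*(-10014 + (-3/2 - 78 - 474552)) = 4337*(-10014 - 949263/2) = 4337*(-969291/2) = -4203815067/2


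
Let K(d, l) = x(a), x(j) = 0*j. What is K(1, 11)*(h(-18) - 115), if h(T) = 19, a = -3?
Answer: 0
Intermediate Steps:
x(j) = 0
K(d, l) = 0
K(1, 11)*(h(-18) - 115) = 0*(19 - 115) = 0*(-96) = 0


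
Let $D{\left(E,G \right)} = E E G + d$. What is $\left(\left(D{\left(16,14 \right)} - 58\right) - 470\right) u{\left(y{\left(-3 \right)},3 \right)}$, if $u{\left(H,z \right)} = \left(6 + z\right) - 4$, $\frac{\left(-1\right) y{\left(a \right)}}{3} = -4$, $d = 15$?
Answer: $15355$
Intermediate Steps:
$y{\left(a \right)} = 12$ ($y{\left(a \right)} = \left(-3\right) \left(-4\right) = 12$)
$u{\left(H,z \right)} = 2 + z$
$D{\left(E,G \right)} = 15 + G E^{2}$ ($D{\left(E,G \right)} = E E G + 15 = E^{2} G + 15 = G E^{2} + 15 = 15 + G E^{2}$)
$\left(\left(D{\left(16,14 \right)} - 58\right) - 470\right) u{\left(y{\left(-3 \right)},3 \right)} = \left(\left(\left(15 + 14 \cdot 16^{2}\right) - 58\right) - 470\right) \left(2 + 3\right) = \left(\left(\left(15 + 14 \cdot 256\right) - 58\right) - 470\right) 5 = \left(\left(\left(15 + 3584\right) - 58\right) - 470\right) 5 = \left(\left(3599 - 58\right) - 470\right) 5 = \left(3541 - 470\right) 5 = 3071 \cdot 5 = 15355$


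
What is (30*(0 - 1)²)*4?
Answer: 120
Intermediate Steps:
(30*(0 - 1)²)*4 = (30*(-1)²)*4 = (30*1)*4 = 30*4 = 120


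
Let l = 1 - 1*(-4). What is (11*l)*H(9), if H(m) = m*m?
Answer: 4455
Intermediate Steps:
H(m) = m²
l = 5 (l = 1 + 4 = 5)
(11*l)*H(9) = (11*5)*9² = 55*81 = 4455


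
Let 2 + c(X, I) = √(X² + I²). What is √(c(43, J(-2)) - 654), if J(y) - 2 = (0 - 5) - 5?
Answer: √(-656 + √1913) ≈ 24.744*I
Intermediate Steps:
J(y) = -8 (J(y) = 2 + ((0 - 5) - 5) = 2 + (-5 - 5) = 2 - 10 = -8)
c(X, I) = -2 + √(I² + X²) (c(X, I) = -2 + √(X² + I²) = -2 + √(I² + X²))
√(c(43, J(-2)) - 654) = √((-2 + √((-8)² + 43²)) - 654) = √((-2 + √(64 + 1849)) - 654) = √((-2 + √1913) - 654) = √(-656 + √1913)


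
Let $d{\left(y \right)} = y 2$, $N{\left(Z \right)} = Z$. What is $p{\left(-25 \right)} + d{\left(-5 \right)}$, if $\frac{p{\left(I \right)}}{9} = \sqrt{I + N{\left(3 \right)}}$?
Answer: $-10 + 9 i \sqrt{22} \approx -10.0 + 42.214 i$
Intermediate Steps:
$d{\left(y \right)} = 2 y$
$p{\left(I \right)} = 9 \sqrt{3 + I}$ ($p{\left(I \right)} = 9 \sqrt{I + 3} = 9 \sqrt{3 + I}$)
$p{\left(-25 \right)} + d{\left(-5 \right)} = 9 \sqrt{3 - 25} + 2 \left(-5\right) = 9 \sqrt{-22} - 10 = 9 i \sqrt{22} - 10 = -10 + 9 i \sqrt{22}$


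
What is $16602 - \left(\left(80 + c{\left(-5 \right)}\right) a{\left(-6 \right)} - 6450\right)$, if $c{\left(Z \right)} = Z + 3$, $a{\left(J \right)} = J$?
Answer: $23520$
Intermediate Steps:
$c{\left(Z \right)} = 3 + Z$
$16602 - \left(\left(80 + c{\left(-5 \right)}\right) a{\left(-6 \right)} - 6450\right) = 16602 - \left(\left(80 + \left(3 - 5\right)\right) \left(-6\right) - 6450\right) = 16602 - \left(\left(80 - 2\right) \left(-6\right) - 6450\right) = 16602 - \left(78 \left(-6\right) - 6450\right) = 16602 - \left(-468 - 6450\right) = 16602 - -6918 = 16602 + 6918 = 23520$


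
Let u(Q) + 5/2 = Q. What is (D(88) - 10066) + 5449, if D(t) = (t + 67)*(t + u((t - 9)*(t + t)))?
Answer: 4327511/2 ≈ 2.1638e+6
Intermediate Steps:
u(Q) = -5/2 + Q
D(t) = (67 + t)*(-5/2 + t + 2*t*(-9 + t)) (D(t) = (t + 67)*(t + (-5/2 + (t - 9)*(t + t))) = (67 + t)*(t + (-5/2 + (-9 + t)*(2*t))) = (67 + t)*(t + (-5/2 + 2*t*(-9 + t))) = (67 + t)*(-5/2 + t + 2*t*(-9 + t)))
(D(88) - 10066) + 5449 = ((-335/2 + 2*88**3 + 117*88**2 - 2283/2*88) - 10066) + 5449 = ((-335/2 + 2*681472 + 117*7744 - 100452) - 10066) + 5449 = ((-335/2 + 1362944 + 906048 - 100452) - 10066) + 5449 = (4336745/2 - 10066) + 5449 = 4316613/2 + 5449 = 4327511/2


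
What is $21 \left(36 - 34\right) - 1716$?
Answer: $-1674$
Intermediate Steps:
$21 \left(36 - 34\right) - 1716 = 21 \cdot 2 - 1716 = 42 - 1716 = -1674$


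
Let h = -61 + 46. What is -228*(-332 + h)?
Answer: 79116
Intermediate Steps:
h = -15
-228*(-332 + h) = -228*(-332 - 15) = -228*(-347) = 79116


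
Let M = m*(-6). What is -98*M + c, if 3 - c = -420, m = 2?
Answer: 1599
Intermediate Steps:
M = -12 (M = 2*(-6) = -12)
c = 423 (c = 3 - 1*(-420) = 3 + 420 = 423)
-98*M + c = -98*(-12) + 423 = 1176 + 423 = 1599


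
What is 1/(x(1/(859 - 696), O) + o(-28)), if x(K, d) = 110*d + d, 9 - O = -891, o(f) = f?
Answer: 1/99872 ≈ 1.0013e-5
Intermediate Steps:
O = 900 (O = 9 - 1*(-891) = 9 + 891 = 900)
x(K, d) = 111*d
1/(x(1/(859 - 696), O) + o(-28)) = 1/(111*900 - 28) = 1/(99900 - 28) = 1/99872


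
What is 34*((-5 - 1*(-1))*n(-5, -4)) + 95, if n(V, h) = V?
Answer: 775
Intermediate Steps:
34*((-5 - 1*(-1))*n(-5, -4)) + 95 = 34*((-5 - 1*(-1))*(-5)) + 95 = 34*((-5 + 1)*(-5)) + 95 = 34*(-4*(-5)) + 95 = 34*20 + 95 = 680 + 95 = 775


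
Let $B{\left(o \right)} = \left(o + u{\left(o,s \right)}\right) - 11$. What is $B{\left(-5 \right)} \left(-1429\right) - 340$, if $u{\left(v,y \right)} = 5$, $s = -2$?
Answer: $15379$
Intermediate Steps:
$B{\left(o \right)} = -6 + o$ ($B{\left(o \right)} = \left(o + 5\right) - 11 = \left(5 + o\right) - 11 = -6 + o$)
$B{\left(-5 \right)} \left(-1429\right) - 340 = \left(-6 - 5\right) \left(-1429\right) - 340 = \left(-11\right) \left(-1429\right) - 340 = 15719 - 340 = 15379$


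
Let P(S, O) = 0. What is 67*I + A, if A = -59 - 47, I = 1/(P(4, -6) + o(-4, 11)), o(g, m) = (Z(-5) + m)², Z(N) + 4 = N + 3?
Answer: -2583/25 ≈ -103.32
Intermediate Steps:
Z(N) = -1 + N (Z(N) = -4 + (N + 3) = -4 + (3 + N) = -1 + N)
o(g, m) = (-6 + m)² (o(g, m) = ((-1 - 5) + m)² = (-6 + m)²)
I = 1/25 (I = 1/(0 + (-6 + 11)²) = 1/(0 + 5²) = 1/(0 + 25) = 1/25 ≈ 0.040000)
A = -106
67*I + A = 67*(1/25) - 106 = 67/25 - 106 = -2583/25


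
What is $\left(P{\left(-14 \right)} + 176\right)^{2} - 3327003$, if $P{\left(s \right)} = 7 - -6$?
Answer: $-3291282$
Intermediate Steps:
$P{\left(s \right)} = 13$ ($P{\left(s \right)} = 7 + 6 = 13$)
$\left(P{\left(-14 \right)} + 176\right)^{2} - 3327003 = \left(13 + 176\right)^{2} - 3327003 = 189^{2} - 3327003 = 35721 - 3327003 = -3291282$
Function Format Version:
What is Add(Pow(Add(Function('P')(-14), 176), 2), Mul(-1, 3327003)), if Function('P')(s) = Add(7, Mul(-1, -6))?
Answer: -3291282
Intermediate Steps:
Function('P')(s) = 13 (Function('P')(s) = Add(7, 6) = 13)
Add(Pow(Add(Function('P')(-14), 176), 2), Mul(-1, 3327003)) = Add(Pow(Add(13, 176), 2), Mul(-1, 3327003)) = Add(Pow(189, 2), -3327003) = Add(35721, -3327003) = -3291282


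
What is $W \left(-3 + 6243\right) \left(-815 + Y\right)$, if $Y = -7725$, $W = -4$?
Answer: $213158400$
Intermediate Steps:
$W \left(-3 + 6243\right) \left(-815 + Y\right) = - 4 \left(-3 + 6243\right) \left(-815 - 7725\right) = - 4 \cdot 6240 \left(-8540\right) = \left(-4\right) \left(-53289600\right) = 213158400$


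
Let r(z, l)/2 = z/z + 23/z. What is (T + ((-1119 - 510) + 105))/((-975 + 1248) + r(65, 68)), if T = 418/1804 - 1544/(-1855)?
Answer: -3011499231/545192662 ≈ -5.5237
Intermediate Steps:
T = 161853/152110 (T = 418*(1/1804) - 1544*(-1/1855) = 19/82 + 1544/1855 = 161853/152110 ≈ 1.0641)
r(z, l) = 2 + 46/z (r(z, l) = 2*(z/z + 23/z) = 2*(1 + 23/z) = 2 + 46/z)
(T + ((-1119 - 510) + 105))/((-975 + 1248) + r(65, 68)) = (161853/152110 + ((-1119 - 510) + 105))/((-975 + 1248) + (2 + 46/65)) = (161853/152110 + (-1629 + 105))/(273 + (2 + 46*(1/65))) = (161853/152110 - 1524)/(273 + (2 + 46/65)) = -231653787/(152110*(273 + 176/65)) = -231653787/(152110*17921/65) = -231653787/152110*65/17921 = -3011499231/545192662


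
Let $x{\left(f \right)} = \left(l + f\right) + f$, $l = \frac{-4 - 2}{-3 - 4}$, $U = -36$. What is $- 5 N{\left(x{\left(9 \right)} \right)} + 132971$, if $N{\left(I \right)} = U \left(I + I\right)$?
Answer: $\frac{978317}{7} \approx 1.3976 \cdot 10^{5}$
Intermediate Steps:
$l = \frac{6}{7}$ ($l = - \frac{6}{-7} = \left(-6\right) \left(- \frac{1}{7}\right) = \frac{6}{7} \approx 0.85714$)
$x{\left(f \right)} = \frac{6}{7} + 2 f$ ($x{\left(f \right)} = \left(\frac{6}{7} + f\right) + f = \frac{6}{7} + 2 f$)
$N{\left(I \right)} = - 72 I$ ($N{\left(I \right)} = - 36 \left(I + I\right) = - 36 \cdot 2 I = - 72 I$)
$- 5 N{\left(x{\left(9 \right)} \right)} + 132971 = - 5 \left(- 72 \left(\frac{6}{7} + 2 \cdot 9\right)\right) + 132971 = - 5 \left(- 72 \left(\frac{6}{7} + 18\right)\right) + 132971 = - 5 \left(\left(-72\right) \frac{132}{7}\right) + 132971 = \left(-5\right) \left(- \frac{9504}{7}\right) + 132971 = \frac{47520}{7} + 132971 = \frac{978317}{7}$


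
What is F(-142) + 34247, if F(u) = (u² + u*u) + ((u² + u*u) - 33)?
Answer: 114870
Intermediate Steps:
F(u) = -33 + 4*u² (F(u) = (u² + u²) + ((u² + u²) - 33) = 2*u² + (2*u² - 33) = 2*u² + (-33 + 2*u²) = -33 + 4*u²)
F(-142) + 34247 = (-33 + 4*(-142)²) + 34247 = (-33 + 4*20164) + 34247 = (-33 + 80656) + 34247 = 80623 + 34247 = 114870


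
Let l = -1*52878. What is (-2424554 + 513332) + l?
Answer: -1964100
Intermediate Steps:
l = -52878
(-2424554 + 513332) + l = (-2424554 + 513332) - 52878 = -1911222 - 52878 = -1964100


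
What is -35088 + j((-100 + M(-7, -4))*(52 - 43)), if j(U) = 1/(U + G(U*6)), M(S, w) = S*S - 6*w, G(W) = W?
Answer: -59684689/1701 ≈ -35088.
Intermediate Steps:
M(S, w) = S² - 6*w
j(U) = 1/(7*U) (j(U) = 1/(U + U*6) = 1/(U + 6*U) = 1/(7*U))
-35088 + j((-100 + M(-7, -4))*(52 - 43)) = -35088 + 1/(7*(((-100 + ((-7)² - 6*(-4)))*(52 - 43)))) = -35088 + 1/(7*(((-100 + (49 + 24))*9))) = -35088 + 1/(7*(((-100 + 73)*9))) = -35088 + 1/(7*((-27*9))) = -35088 + (⅐)/(-243) = -35088 + (⅐)*(-1/243) = -35088 - 1/1701 = -59684689/1701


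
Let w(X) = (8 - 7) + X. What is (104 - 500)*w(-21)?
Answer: 7920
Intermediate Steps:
w(X) = 1 + X
(104 - 500)*w(-21) = (104 - 500)*(1 - 21) = -396*(-20) = 7920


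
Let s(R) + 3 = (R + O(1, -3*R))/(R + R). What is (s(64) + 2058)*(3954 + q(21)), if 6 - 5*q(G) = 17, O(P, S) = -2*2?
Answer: 259929645/32 ≈ 8.1228e+6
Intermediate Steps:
O(P, S) = -4
q(G) = -11/5 (q(G) = 6/5 - ⅕*17 = 6/5 - 17/5 = -11/5)
s(R) = -3 + (-4 + R)/(2*R) (s(R) = -3 + (R - 4)/(R + R) = -3 + (-4 + R)/((2*R)) = -3 + (-4 + R)*(1/(2*R)) = -3 + (-4 + R)/(2*R))
(s(64) + 2058)*(3954 + q(21)) = ((-5/2 - 2/64) + 2058)*(3954 - 11/5) = ((-5/2 - 2*1/64) + 2058)*(19759/5) = ((-5/2 - 1/32) + 2058)*(19759/5) = (-81/32 + 2058)*(19759/5) = (65775/32)*(19759/5) = 259929645/32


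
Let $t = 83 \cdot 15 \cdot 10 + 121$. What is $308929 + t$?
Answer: $321500$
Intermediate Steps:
$t = 12571$ ($t = 83 \cdot 150 + 121 = 12450 + 121 = 12571$)
$308929 + t = 308929 + 12571 = 321500$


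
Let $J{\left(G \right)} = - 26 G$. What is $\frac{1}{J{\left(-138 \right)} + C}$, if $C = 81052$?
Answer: $\frac{1}{84640} \approx 1.1815 \cdot 10^{-5}$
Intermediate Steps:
$\frac{1}{J{\left(-138 \right)} + C} = \frac{1}{\left(-26\right) \left(-138\right) + 81052} = \frac{1}{3588 + 81052} = \frac{1}{84640}$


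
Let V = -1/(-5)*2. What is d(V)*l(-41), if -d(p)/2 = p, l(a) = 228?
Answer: -912/5 ≈ -182.40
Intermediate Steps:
V = ⅖ (V = -1*(-⅕)*2 = (⅕)*2 = ⅖ ≈ 0.40000)
d(p) = -2*p
d(V)*l(-41) = -2*⅖*228 = -⅘*228 = -912/5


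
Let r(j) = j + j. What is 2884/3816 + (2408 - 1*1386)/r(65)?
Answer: 534359/62010 ≈ 8.6173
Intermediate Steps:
r(j) = 2*j
2884/3816 + (2408 - 1*1386)/r(65) = 2884/3816 + (2408 - 1*1386)/((2*65)) = 2884*(1/3816) + (2408 - 1386)/130 = 721/954 + 1022*(1/130) = 721/954 + 511/65 = 534359/62010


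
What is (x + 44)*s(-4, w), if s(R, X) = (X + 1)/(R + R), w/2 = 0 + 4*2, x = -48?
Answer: 17/2 ≈ 8.5000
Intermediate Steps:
w = 16 (w = 2*(0 + 4*2) = 2*(0 + 8) = 2*8 = 16)
s(R, X) = (1 + X)/(2*R) (s(R, X) = (1 + X)/((2*R)) = (1 + X)*(1/(2*R)) = (1 + X)/(2*R))
(x + 44)*s(-4, w) = (-48 + 44)*((1/2)*(1 + 16)/(-4)) = -2*(-1)*17/4 = -4*(-17/8) = 17/2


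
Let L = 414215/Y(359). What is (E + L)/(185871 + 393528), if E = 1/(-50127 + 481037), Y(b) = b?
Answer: 59496462003/29877035829770 ≈ 0.0019914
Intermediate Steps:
L = 414215/359 ≈ 1153.8
E = 1/430910 ≈ 2.3207e-6
(E + L)/(185871 + 393528) = (1/430910 + 414215/359)/(185871 + 393528) = (178489386009/154696690)/579399 = (178489386009/154696690)*(1/579399) = 59496462003/29877035829770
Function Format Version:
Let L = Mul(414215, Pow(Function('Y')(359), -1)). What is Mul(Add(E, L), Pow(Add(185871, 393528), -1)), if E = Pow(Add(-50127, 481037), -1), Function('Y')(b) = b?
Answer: Rational(59496462003, 29877035829770) ≈ 0.0019914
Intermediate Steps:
L = Rational(414215, 359) (L = Mul(414215, Pow(359, -1)) = Mul(414215, Rational(1, 359)) = Rational(414215, 359) ≈ 1153.8)
E = Rational(1, 430910) (E = Pow(430910, -1) = Rational(1, 430910) ≈ 2.3207e-6)
Mul(Add(E, L), Pow(Add(185871, 393528), -1)) = Mul(Add(Rational(1, 430910), Rational(414215, 359)), Pow(Add(185871, 393528), -1)) = Mul(Rational(178489386009, 154696690), Pow(579399, -1)) = Mul(Rational(178489386009, 154696690), Rational(1, 579399)) = Rational(59496462003, 29877035829770)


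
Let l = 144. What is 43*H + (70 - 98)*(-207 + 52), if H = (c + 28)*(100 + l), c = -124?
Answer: -1002892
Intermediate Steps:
H = -23424 (H = (-124 + 28)*(100 + 144) = -96*244 = -23424)
43*H + (70 - 98)*(-207 + 52) = 43*(-23424) + (70 - 98)*(-207 + 52) = -1007232 - 28*(-155) = -1007232 + 4340 = -1002892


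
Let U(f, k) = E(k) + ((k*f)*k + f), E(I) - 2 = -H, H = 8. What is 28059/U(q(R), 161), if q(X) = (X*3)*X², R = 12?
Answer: 9353/44793214 ≈ 0.00020880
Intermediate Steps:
E(I) = -6 (E(I) = 2 - 1*8 = 2 - 8 = -6)
q(X) = 3*X³ (q(X) = (3*X)*X² = 3*X³)
U(f, k) = -6 + f + f*k² (U(f, k) = -6 + ((k*f)*k + f) = -6 + ((f*k)*k + f) = -6 + (f*k² + f) = -6 + (f + f*k²) = -6 + f + f*k²)
28059/U(q(R), 161) = 28059/(-6 + 3*12³ + (3*12³)*161²) = 28059/(-6 + 3*1728 + (3*1728)*25921) = 28059/(-6 + 5184 + 5184*25921) = 28059/(-6 + 5184 + 134374464) = 28059/134379642 = 28059*(1/134379642) = 9353/44793214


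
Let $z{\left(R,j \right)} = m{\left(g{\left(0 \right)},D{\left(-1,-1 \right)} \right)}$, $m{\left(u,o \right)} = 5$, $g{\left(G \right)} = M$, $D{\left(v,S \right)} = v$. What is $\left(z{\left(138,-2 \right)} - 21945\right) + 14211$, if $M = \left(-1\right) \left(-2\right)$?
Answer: $-7729$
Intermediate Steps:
$M = 2$
$g{\left(G \right)} = 2$
$z{\left(R,j \right)} = 5$
$\left(z{\left(138,-2 \right)} - 21945\right) + 14211 = \left(5 - 21945\right) + 14211 = -21940 + 14211 = -7729$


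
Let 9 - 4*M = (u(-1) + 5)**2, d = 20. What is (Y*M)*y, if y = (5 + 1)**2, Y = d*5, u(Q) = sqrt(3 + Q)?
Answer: -16200 - 9000*sqrt(2) ≈ -28928.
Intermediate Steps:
M = 9/4 - (5 + sqrt(2))**2/4 (M = 9/4 - (sqrt(3 - 1) + 5)**2/4 = 9/4 - (sqrt(2) + 5)**2/4 = 9/4 - (5 + sqrt(2))**2/4 ≈ -8.0355)
Y = 100 (Y = 20*5 = 100)
y = 36 (y = 6**2 = 36)
(Y*M)*y = (100*(9/4 - (5 + sqrt(2))**2/4))*36 = (225 - 25*(5 + sqrt(2))**2)*36 = 8100 - 900*(5 + sqrt(2))**2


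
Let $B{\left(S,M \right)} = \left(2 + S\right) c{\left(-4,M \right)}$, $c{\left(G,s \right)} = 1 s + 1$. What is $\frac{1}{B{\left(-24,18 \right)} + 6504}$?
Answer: $\frac{1}{6086} \approx 0.00016431$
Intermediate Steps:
$c{\left(G,s \right)} = 1 + s$ ($c{\left(G,s \right)} = s + 1 = 1 + s$)
$B{\left(S,M \right)} = \left(1 + M\right) \left(2 + S\right)$ ($B{\left(S,M \right)} = \left(2 + S\right) \left(1 + M\right) = \left(1 + M\right) \left(2 + S\right)$)
$\frac{1}{B{\left(-24,18 \right)} + 6504} = \frac{1}{\left(1 + 18\right) \left(2 - 24\right) + 6504} = \frac{1}{19 \left(-22\right) + 6504} = \frac{1}{-418 + 6504} = \frac{1}{6086}$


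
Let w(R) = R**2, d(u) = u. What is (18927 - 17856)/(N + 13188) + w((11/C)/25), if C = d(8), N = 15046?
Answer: 23128157/564680000 ≈ 0.040958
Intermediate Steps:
C = 8
(18927 - 17856)/(N + 13188) + w((11/C)/25) = (18927 - 17856)/(15046 + 13188) + ((11/8)/25)**2 = 1071/28234 + ((11*(1/8))*(1/25))**2 = 1071*(1/28234) + ((11/8)*(1/25))**2 = 1071/28234 + (11/200)**2 = 1071/28234 + 121/40000 = 23128157/564680000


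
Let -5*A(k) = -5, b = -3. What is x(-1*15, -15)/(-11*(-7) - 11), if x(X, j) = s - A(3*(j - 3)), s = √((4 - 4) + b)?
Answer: -1/66 + I*√3/66 ≈ -0.015152 + 0.026243*I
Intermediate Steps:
A(k) = 1 (A(k) = -⅕*(-5) = 1)
s = I*√3 (s = √((4 - 4) - 3) = √(0 - 3) = √(-3) = I*√3 ≈ 1.732*I)
x(X, j) = -1 + I*√3 (x(X, j) = I*√3 - 1*1 = I*√3 - 1 = -1 + I*√3)
x(-1*15, -15)/(-11*(-7) - 11) = (-1 + I*√3)/(-11*(-7) - 11) = (-1 + I*√3)/(77 - 11) = (-1 + I*√3)/66 = (-1 + I*√3)*(1/66) = -1/66 + I*√3/66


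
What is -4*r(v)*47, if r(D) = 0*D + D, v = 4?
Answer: -752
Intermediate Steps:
r(D) = D (r(D) = 0 + D = D)
-4*r(v)*47 = -4*4*47 = -16*47 = -752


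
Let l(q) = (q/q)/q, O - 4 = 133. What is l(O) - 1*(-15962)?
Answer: 2186795/137 ≈ 15962.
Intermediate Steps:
O = 137 (O = 4 + 133 = 137)
l(q) = 1/q
l(O) - 1*(-15962) = 1/137 - 1*(-15962) = 1/137 + 15962 = 2186795/137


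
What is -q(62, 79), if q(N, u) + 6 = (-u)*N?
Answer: 4904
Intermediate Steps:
q(N, u) = -6 - N*u (q(N, u) = -6 + (-u)*N = -6 - N*u)
-q(62, 79) = -(-6 - 1*62*79) = -(-6 - 4898) = -1*(-4904) = 4904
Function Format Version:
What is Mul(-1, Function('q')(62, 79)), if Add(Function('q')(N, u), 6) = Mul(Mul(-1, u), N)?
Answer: 4904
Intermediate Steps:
Function('q')(N, u) = Add(-6, Mul(-1, N, u)) (Function('q')(N, u) = Add(-6, Mul(Mul(-1, u), N)) = Add(-6, Mul(-1, N, u)))
Mul(-1, Function('q')(62, 79)) = Mul(-1, Add(-6, Mul(-1, 62, 79))) = Mul(-1, Add(-6, -4898)) = Mul(-1, -4904) = 4904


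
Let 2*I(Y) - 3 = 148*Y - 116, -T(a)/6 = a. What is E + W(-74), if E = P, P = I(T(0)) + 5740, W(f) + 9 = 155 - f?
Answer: 11807/2 ≈ 5903.5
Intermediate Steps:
T(a) = -6*a
I(Y) = -113/2 + 74*Y (I(Y) = 3/2 + (148*Y - 116)/2 = 3/2 + (-116 + 148*Y)/2 = 3/2 + (-58 + 74*Y) = -113/2 + 74*Y)
W(f) = 146 - f (W(f) = -9 + (155 - f) = 146 - f)
P = 11367/2 (P = (-113/2 + 74*(-6*0)) + 5740 = (-113/2 + 74*0) + 5740 = (-113/2 + 0) + 5740 = -113/2 + 5740 = 11367/2 ≈ 5683.5)
E = 11367/2 ≈ 5683.5
E + W(-74) = 11367/2 + (146 - 1*(-74)) = 11367/2 + (146 + 74) = 11367/2 + 220 = 11807/2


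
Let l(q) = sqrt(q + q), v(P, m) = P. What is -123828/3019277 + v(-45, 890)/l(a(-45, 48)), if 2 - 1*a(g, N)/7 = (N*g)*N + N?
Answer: -123828/3019277 - 45*sqrt(362719)/725438 ≈ -0.078372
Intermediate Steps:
a(g, N) = 14 - 7*N - 7*g*N**2 (a(g, N) = 14 - 7*((N*g)*N + N) = 14 - 7*(g*N**2 + N) = 14 - 7*(N + g*N**2) = 14 + (-7*N - 7*g*N**2) = 14 - 7*N - 7*g*N**2)
l(q) = sqrt(2)*sqrt(q) (l(q) = sqrt(2*q) = sqrt(2)*sqrt(q))
-123828/3019277 + v(-45, 890)/l(a(-45, 48)) = -123828/3019277 - 45*sqrt(2)/(2*sqrt(14 - 7*48 - 7*(-45)*48**2)) = -123828*1/3019277 - 45*sqrt(2)/(2*sqrt(14 - 336 - 7*(-45)*2304)) = -123828/3019277 - 45*sqrt(2)/(2*sqrt(14 - 336 + 725760)) = -123828/3019277 - 45*sqrt(362719)/725438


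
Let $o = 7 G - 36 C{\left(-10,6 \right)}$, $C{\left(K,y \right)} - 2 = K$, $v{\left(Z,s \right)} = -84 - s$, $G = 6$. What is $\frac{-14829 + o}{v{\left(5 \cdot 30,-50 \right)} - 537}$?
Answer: $\frac{14499}{571} \approx 25.392$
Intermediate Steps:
$C{\left(K,y \right)} = 2 + K$
$o = 330$ ($o = 7 \cdot 6 - 36 \left(2 - 10\right) = 42 - -288 = 42 + 288 = 330$)
$\frac{-14829 + o}{v{\left(5 \cdot 30,-50 \right)} - 537} = \frac{-14829 + 330}{\left(-84 - -50\right) - 537} = - \frac{14499}{\left(-84 + 50\right) - 537} = - \frac{14499}{-34 - 537} = - \frac{14499}{-571} = \left(-14499\right) \left(- \frac{1}{571}\right) = \frac{14499}{571}$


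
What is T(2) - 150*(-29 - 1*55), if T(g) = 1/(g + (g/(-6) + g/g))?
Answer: 100803/8 ≈ 12600.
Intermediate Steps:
T(g) = 1/(1 + 5*g/6) (T(g) = 1/(g + (g*(-⅙) + 1)) = 1/(g + (-g/6 + 1)) = 1/(g + (1 - g/6)) = 1/(1 + 5*g/6))
T(2) - 150*(-29 - 1*55) = 6/(6 + 5*2) - 150*(-29 - 1*55) = 6/(6 + 10) - 150*(-29 - 55) = 6/16 - 150*(-84) = 6*(1/16) + 12600 = 3/8 + 12600 = 100803/8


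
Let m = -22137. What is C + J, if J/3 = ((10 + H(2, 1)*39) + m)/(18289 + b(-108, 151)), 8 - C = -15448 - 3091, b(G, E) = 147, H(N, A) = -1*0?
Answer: 341866111/18436 ≈ 18543.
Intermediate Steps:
H(N, A) = 0
C = 18547 (C = 8 - (-15448 - 3091) = 8 - 1*(-18539) = 8 + 18539 = 18547)
J = -66381/18436 (J = 3*(((10 + 0*39) - 22137)/(18289 + 147)) = 3*(((10 + 0) - 22137)/18436) = 3*((10 - 22137)*(1/18436)) = 3*(-22127*1/18436) = 3*(-22127/18436) = -66381/18436 ≈ -3.6006)
C + J = 18547 - 66381/18436 = 341866111/18436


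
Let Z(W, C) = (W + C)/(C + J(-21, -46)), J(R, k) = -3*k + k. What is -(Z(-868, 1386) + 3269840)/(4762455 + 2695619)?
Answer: -2416412019/5511516686 ≈ -0.43843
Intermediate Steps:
J(R, k) = -2*k
Z(W, C) = (C + W)/(92 + C) (Z(W, C) = (W + C)/(C - 2*(-46)) = (C + W)/(C + 92) = (C + W)/(92 + C))
-(Z(-868, 1386) + 3269840)/(4762455 + 2695619) = -((1386 - 868)/(92 + 1386) + 3269840)/(4762455 + 2695619) = -(518/1478 + 3269840)/7458074 = -((1/1478)*518 + 3269840)/7458074 = -(259/739 + 3269840)/7458074 = -2416412019/(739*7458074) = -1*2416412019/5511516686 = -2416412019/5511516686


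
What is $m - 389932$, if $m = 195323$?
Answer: $-194609$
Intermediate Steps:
$m - 389932 = 195323 - 389932 = -194609$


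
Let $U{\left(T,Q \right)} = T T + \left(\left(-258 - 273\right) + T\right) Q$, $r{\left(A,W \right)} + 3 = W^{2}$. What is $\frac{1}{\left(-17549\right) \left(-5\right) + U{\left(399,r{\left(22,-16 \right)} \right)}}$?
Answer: $\frac{1}{213550} \approx 4.6827 \cdot 10^{-6}$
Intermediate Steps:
$r{\left(A,W \right)} = -3 + W^{2}$
$U{\left(T,Q \right)} = T^{2} + Q \left(-531 + T\right)$ ($U{\left(T,Q \right)} = T^{2} + \left(-531 + T\right) Q = T^{2} + Q \left(-531 + T\right)$)
$\frac{1}{\left(-17549\right) \left(-5\right) + U{\left(399,r{\left(22,-16 \right)} \right)}} = \frac{1}{\left(-17549\right) \left(-5\right) + \left(399^{2} - 531 \left(-3 + \left(-16\right)^{2}\right) + \left(-3 + \left(-16\right)^{2}\right) 399\right)} = \frac{1}{87745 + \left(159201 - 531 \left(-3 + 256\right) + \left(-3 + 256\right) 399\right)} = \frac{1}{87745 + \left(159201 - 134343 + 253 \cdot 399\right)} = \frac{1}{87745 + \left(159201 - 134343 + 100947\right)} = \frac{1}{87745 + 125805} = \frac{1}{213550}$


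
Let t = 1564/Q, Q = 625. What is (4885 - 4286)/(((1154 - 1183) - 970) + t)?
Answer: -374375/622811 ≈ -0.60111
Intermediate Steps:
t = 1564/625 ≈ 2.5024
(4885 - 4286)/(((1154 - 1183) - 970) + t) = (4885 - 4286)/(((1154 - 1183) - 970) + 1564/625) = 599/((-29 - 970) + 1564/625) = 599/(-999 + 1564/625) = 599/(-622811/625) = 599*(-625/622811) = -374375/622811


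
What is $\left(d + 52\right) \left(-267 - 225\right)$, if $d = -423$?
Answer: $182532$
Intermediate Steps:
$\left(d + 52\right) \left(-267 - 225\right) = \left(-423 + 52\right) \left(-267 - 225\right) = \left(-371\right) \left(-492\right) = 182532$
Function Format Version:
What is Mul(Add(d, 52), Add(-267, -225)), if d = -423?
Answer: 182532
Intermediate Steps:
Mul(Add(d, 52), Add(-267, -225)) = Mul(Add(-423, 52), Add(-267, -225)) = Mul(-371, -492) = 182532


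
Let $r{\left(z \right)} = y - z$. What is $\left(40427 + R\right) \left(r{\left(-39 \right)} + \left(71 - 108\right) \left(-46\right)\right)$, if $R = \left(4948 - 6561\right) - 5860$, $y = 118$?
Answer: $61261486$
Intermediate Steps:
$r{\left(z \right)} = 118 - z$
$R = -7473$ ($R = -1613 - 5860 = -7473$)
$\left(40427 + R\right) \left(r{\left(-39 \right)} + \left(71 - 108\right) \left(-46\right)\right) = \left(40427 - 7473\right) \left(\left(118 - -39\right) + \left(71 - 108\right) \left(-46\right)\right) = 32954 \left(\left(118 + 39\right) - -1702\right) = 32954 \left(157 + 1702\right) = 32954 \cdot 1859 = 61261486$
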